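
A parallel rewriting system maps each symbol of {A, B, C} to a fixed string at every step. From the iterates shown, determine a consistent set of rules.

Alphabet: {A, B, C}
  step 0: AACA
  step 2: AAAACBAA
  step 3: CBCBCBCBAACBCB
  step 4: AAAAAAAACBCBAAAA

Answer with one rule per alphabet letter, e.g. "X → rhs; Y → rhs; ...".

  step 3 ⇒ step 4: CBCBCBCBAACBCB ⇒ A·A·A·A·A·A·A·A·CB·CB·A·A·A·A
    A ↦ CB
    B ↦ A
    C ↦ A

A->CB, B->A, C->A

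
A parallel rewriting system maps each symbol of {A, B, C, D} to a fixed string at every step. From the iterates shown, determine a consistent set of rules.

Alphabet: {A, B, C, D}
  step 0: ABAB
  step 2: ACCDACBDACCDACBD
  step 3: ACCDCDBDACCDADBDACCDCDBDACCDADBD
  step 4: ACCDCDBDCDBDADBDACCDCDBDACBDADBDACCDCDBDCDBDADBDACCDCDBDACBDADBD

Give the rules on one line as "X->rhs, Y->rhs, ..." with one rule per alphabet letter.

  step 3 ⇒ step 4: ACCDCDBDACCDADBDACCDCDBDACCDADBD ⇒ AC·CD·CD·BD·CD·BD·AD·BD·AC·CD·CD·BD·AC·BD·AD·BD·AC·CD·CD·BD·CD·BD·AD·BD·AC·CD·CD·BD·AC·BD·AD·BD
    A ↦ AC
    B ↦ AD
    C ↦ CD
    D ↦ BD

A->AC, B->AD, C->CD, D->BD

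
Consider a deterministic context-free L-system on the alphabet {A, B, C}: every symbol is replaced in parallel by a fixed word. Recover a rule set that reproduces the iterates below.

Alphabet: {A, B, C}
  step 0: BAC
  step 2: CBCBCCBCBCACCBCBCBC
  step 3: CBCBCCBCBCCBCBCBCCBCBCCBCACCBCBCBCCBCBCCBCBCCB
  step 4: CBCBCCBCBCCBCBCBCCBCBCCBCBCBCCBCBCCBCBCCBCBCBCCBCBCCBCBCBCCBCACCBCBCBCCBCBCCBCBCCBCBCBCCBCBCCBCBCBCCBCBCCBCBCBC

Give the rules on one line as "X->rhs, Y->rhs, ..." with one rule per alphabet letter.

A->CAC, B->CBC, C->CB

  step 3 ⇒ step 4: CBCBCCBCBCCBCBCBCCBCBCCBCACCBCBCBCCBCBCCBCBCCB ⇒ CB·CBC·CB·CBC·CB·CB·CBC·CB·CBC·CB·CB·CBC·CB·CBC·CB·CBC·CB·CB·CBC·CB·CBC·CB·CB·CBC·CB·CAC·CB·CB·CBC·CB·CBC·CB·CBC·CB·CB·CBC·CB·CBC·CB·CB·CBC·CB·CBC·CB·CB·CBC
    A ↦ CAC
    B ↦ CBC
    C ↦ CB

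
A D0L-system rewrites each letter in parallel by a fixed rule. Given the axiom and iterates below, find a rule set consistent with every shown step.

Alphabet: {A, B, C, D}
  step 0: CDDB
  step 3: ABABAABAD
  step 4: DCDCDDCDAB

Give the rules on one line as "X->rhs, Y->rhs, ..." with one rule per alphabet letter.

A->D, B->C, C->A, D->AB

  step 3 ⇒ step 4: ABABAABAD ⇒ D·C·D·C·D·D·C·D·AB
    A ↦ D
    B ↦ C
    D ↦ AB
    C ↦ A  (constrained at step 0)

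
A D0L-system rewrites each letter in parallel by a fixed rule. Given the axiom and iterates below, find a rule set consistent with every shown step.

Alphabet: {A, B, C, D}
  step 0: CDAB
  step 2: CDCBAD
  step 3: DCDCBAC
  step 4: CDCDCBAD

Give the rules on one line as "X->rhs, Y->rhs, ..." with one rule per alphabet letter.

  step 3 ⇒ step 4: DCDCBAC ⇒ C·D·C·D·C·BA·D
    A ↦ BA
    B ↦ C
    C ↦ D
    D ↦ C

A->BA, B->C, C->D, D->C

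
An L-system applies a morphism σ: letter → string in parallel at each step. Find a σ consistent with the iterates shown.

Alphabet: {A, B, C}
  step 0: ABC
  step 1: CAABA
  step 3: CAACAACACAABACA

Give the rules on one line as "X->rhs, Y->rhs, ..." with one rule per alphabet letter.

  step 0 ⇒ step 1: ABC ⇒ CA·AB·A
    A ↦ CA
    B ↦ AB
    C ↦ A

A->CA, B->AB, C->A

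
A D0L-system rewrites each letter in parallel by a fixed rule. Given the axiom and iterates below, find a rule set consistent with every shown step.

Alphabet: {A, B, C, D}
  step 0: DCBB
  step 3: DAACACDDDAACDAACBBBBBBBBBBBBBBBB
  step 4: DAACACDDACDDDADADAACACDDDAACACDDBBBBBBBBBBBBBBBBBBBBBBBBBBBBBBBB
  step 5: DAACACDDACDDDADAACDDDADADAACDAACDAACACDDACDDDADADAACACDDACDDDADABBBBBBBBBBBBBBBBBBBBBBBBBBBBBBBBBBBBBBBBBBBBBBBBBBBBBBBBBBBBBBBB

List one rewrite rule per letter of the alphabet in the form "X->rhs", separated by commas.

A->AC, B->BB, C->DD, D->DA

  step 4 ⇒ step 5: DAACACDDACDDDADADAACACDDDAACACDDBBBBBBBBBBBBBBBBBBBBBBBBBBBBBBBB ⇒ DA·AC·AC·DD·AC·DD·DA·DA·AC·DD·DA·DA·DA·AC·DA·AC·DA·AC·AC·DD·AC·DD·DA·DA·DA·AC·AC·DD·AC·DD·DA·DA·BB·BB·BB·BB·BB·BB·BB·BB·BB·BB·BB·BB·BB·BB·BB·BB·BB·BB·BB·BB·BB·BB·BB·BB·BB·BB·BB·BB·BB·BB·BB·BB
    A ↦ AC
    B ↦ BB
    C ↦ DD
    D ↦ DA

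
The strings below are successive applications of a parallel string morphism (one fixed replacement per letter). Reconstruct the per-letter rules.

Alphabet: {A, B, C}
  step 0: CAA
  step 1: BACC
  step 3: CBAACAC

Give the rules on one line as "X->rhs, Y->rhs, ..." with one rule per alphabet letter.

  step 0 ⇒ step 1: CAA ⇒ BA·C·C
    A ↦ C
    C ↦ BA
    B ↦ A  (constrained at step 1)

A->C, B->A, C->BA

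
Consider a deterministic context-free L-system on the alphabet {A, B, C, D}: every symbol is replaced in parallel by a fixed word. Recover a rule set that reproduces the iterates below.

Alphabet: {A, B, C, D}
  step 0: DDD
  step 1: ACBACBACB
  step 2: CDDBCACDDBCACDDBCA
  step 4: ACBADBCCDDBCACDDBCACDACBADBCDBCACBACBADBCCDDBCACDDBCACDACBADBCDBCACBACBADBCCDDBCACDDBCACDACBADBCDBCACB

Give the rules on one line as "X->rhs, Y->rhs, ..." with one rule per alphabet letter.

  step 1 ⇒ step 2: ACBACBACB ⇒ CD·DBC·A·CD·DBC·A·CD·DBC·A
    A ↦ CD
    B ↦ A
    C ↦ DBC
  step 0 ⇒ step 1: DDD ⇒ ACB·ACB·ACB
    D ↦ ACB

A->CD, B->A, C->DBC, D->ACB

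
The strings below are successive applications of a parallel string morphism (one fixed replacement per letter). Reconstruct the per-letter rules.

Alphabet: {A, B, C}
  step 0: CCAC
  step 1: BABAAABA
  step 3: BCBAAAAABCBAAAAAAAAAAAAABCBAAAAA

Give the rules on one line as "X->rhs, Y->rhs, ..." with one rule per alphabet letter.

A->AA, B->BC, C->BA

  step 0 ⇒ step 1: CCAC ⇒ BA·BA·AA·BA
    A ↦ AA
    C ↦ BA
    B ↦ BC  (constrained at step 1)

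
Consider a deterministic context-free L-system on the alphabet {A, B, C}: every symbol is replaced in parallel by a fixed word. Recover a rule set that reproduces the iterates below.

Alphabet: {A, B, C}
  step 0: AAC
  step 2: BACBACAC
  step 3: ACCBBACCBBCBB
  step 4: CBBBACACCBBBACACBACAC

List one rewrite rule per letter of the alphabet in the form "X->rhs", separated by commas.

  step 3 ⇒ step 4: ACCBBACCBBCBB ⇒ CB·B·B·AC·AC·CB·B·B·AC·AC·B·AC·AC
    A ↦ CB
    B ↦ AC
    C ↦ B

A->CB, B->AC, C->B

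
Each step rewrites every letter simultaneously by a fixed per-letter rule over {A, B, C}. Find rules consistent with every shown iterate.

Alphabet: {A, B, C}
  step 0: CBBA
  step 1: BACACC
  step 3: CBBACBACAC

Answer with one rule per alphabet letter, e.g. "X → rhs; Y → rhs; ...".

A->C, B->AC, C->B

  step 0 ⇒ step 1: CBBA ⇒ B·AC·AC·C
    A ↦ C
    B ↦ AC
    C ↦ B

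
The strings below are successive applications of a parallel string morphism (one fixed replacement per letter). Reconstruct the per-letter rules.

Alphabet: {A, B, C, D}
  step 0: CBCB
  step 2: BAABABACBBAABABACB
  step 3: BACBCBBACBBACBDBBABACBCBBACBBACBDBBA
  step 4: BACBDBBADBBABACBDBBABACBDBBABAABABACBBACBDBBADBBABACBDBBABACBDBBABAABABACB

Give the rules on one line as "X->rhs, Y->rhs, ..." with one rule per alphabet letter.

A->CB, B->BA, C->DB, D->BAA

  step 3 ⇒ step 4: BACBCBBACBBACBDBBABACBCBBACBBACBDBBA ⇒ BA·CB·DB·BA·DB·BA·BA·CB·DB·BA·BA·CB·DB·BA·BAA·BA·BA·CB·BA·CB·DB·BA·DB·BA·BA·CB·DB·BA·BA·CB·DB·BA·BAA·BA·BA·CB
    A ↦ CB
    B ↦ BA
    C ↦ DB
    D ↦ BAA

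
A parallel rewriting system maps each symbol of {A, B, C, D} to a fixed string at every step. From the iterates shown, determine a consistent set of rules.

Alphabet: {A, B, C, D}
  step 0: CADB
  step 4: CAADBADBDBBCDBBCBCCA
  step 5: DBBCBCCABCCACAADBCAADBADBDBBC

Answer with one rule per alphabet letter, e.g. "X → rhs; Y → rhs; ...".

A->BC, B->A, C->DB, D->C

  step 4 ⇒ step 5: CAADBADBDBBCDBBCBCCA ⇒ DB·BC·BC·C·A·BC·C·A·C·A·A·DB·C·A·A·DB·A·DB·DB·BC
    A ↦ BC
    B ↦ A
    C ↦ DB
    D ↦ C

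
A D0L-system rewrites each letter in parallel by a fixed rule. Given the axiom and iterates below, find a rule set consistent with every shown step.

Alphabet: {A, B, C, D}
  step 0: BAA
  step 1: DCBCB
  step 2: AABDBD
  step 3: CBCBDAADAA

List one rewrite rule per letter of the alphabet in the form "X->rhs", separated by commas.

  step 2 ⇒ step 3: AABDBD ⇒ CB·CB·D·AA·D·AA
    A ↦ CB
    B ↦ D
    D ↦ AA
  step 1 ⇒ step 2: DCBCB ⇒ AA·B·D·B·D
    C ↦ B

A->CB, B->D, C->B, D->AA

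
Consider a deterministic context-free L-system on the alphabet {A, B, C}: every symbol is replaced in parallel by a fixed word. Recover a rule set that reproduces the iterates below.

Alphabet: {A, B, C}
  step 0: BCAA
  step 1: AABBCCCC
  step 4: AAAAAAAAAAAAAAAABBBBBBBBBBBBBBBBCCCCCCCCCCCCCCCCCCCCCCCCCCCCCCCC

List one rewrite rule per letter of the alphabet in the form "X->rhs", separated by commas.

  step 0 ⇒ step 1: BCAA ⇒ AA·BB·CC·CC
    A ↦ CC
    B ↦ AA
    C ↦ BB

A->CC, B->AA, C->BB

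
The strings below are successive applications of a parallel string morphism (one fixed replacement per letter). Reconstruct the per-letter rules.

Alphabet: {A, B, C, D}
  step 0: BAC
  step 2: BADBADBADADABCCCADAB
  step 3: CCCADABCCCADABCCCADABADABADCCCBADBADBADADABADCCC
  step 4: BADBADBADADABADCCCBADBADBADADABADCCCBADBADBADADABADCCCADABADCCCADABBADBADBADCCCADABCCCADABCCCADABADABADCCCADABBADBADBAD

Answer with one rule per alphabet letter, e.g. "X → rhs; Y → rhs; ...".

  step 3 ⇒ step 4: CCCADABCCCADABCCCADABADABADCCCBADBADBADADABADCCC ⇒ BAD·BAD·BAD·AD·AB·AD·CCC·BAD·BAD·BAD·AD·AB·AD·CCC·BAD·BAD·BAD·AD·AB·AD·CCC·AD·AB·AD·CCC·AD·AB·BAD·BAD·BAD·CCC·AD·AB·CCC·AD·AB·CCC·AD·AB·AD·AB·AD·CCC·AD·AB·BAD·BAD·BAD
    A ↦ AD
    B ↦ CCC
    C ↦ BAD
    D ↦ AB

A->AD, B->CCC, C->BAD, D->AB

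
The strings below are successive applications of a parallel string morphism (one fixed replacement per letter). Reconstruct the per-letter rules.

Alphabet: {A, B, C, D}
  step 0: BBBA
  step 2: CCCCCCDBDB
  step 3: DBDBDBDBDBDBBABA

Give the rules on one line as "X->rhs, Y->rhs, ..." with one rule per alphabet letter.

  step 2 ⇒ step 3: CCCCCCDBDB ⇒ DB·DB·DB·DB·DB·DB·B·A·B·A
    B ↦ A
    C ↦ DB
    D ↦ B
    A ↦ CC  (constrained at step 0)

A->CC, B->A, C->DB, D->B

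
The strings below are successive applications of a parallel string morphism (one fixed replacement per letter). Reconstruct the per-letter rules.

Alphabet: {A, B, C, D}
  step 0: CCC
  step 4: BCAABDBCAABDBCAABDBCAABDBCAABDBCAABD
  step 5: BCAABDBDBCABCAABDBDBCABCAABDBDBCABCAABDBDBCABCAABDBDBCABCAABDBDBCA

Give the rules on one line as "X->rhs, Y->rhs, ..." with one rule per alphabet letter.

  step 4 ⇒ step 5: BCAABDBCAABDBCAABDBCAABDBCAABDBCAABD ⇒ BC·AA·BD·BD·BC·A·BC·AA·BD·BD·BC·A·BC·AA·BD·BD·BC·A·BC·AA·BD·BD·BC·A·BC·AA·BD·BD·BC·A·BC·AA·BD·BD·BC·A
    A ↦ BD
    B ↦ BC
    C ↦ AA
    D ↦ A

A->BD, B->BC, C->AA, D->A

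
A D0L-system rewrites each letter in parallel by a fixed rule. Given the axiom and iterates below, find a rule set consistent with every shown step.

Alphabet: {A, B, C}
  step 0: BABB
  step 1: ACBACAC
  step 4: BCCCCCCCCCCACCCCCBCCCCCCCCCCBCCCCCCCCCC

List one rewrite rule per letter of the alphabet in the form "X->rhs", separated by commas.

  step 0 ⇒ step 1: BABB ⇒ AC·B·AC·AC
    A ↦ B
    B ↦ AC
    C ↦ CC  (constrained at step 1)

A->B, B->AC, C->CC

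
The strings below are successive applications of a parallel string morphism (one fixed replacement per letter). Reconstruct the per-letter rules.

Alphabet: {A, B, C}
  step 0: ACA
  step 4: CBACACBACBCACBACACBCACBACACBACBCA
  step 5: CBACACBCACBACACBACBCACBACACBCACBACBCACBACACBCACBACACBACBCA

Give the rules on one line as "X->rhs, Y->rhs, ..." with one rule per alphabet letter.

A->CA, B->A, C->CB

  step 4 ⇒ step 5: CBACACBACBCACBACACBCACBACACBACBCA ⇒ CB·A·CA·CB·CA·CB·A·CA·CB·A·CB·CA·CB·A·CA·CB·CA·CB·A·CB·CA·CB·A·CA·CB·CA·CB·A·CA·CB·A·CB·CA
    A ↦ CA
    B ↦ A
    C ↦ CB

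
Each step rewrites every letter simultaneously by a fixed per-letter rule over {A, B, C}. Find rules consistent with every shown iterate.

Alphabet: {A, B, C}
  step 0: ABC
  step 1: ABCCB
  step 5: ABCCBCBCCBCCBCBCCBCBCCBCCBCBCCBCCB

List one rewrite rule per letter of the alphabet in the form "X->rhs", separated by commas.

A->AB, B->C, C->CB

  step 0 ⇒ step 1: ABC ⇒ AB·C·CB
    A ↦ AB
    B ↦ C
    C ↦ CB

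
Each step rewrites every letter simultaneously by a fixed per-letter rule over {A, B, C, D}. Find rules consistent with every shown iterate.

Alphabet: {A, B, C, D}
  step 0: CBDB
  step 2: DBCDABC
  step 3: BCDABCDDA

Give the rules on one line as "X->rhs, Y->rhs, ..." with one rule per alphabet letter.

A->D, B->D, C->A, D->BC

  step 2 ⇒ step 3: DBCDABC ⇒ BC·D·A·BC·D·D·A
    A ↦ D
    B ↦ D
    C ↦ A
    D ↦ BC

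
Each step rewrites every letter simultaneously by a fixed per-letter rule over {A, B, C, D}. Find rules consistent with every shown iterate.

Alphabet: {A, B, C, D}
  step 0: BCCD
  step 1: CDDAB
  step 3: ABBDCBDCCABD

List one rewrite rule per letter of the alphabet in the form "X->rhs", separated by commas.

  step 0 ⇒ step 1: BCCD ⇒ C·D·D·AB
    B ↦ C
    C ↦ D
    D ↦ AB
    A ↦ BD  (constrained at step 1)

A->BD, B->C, C->D, D->AB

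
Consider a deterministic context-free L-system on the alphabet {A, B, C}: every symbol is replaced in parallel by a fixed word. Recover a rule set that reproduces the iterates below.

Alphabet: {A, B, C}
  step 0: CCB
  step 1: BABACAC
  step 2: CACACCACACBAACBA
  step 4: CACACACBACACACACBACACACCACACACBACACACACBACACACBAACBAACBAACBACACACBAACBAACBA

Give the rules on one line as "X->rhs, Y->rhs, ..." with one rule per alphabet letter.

A->AC, B->CAC, C->BA

  step 1 ⇒ step 2: BABACAC ⇒ CAC·AC·CAC·AC·BA·AC·BA
    A ↦ AC
    B ↦ CAC
    C ↦ BA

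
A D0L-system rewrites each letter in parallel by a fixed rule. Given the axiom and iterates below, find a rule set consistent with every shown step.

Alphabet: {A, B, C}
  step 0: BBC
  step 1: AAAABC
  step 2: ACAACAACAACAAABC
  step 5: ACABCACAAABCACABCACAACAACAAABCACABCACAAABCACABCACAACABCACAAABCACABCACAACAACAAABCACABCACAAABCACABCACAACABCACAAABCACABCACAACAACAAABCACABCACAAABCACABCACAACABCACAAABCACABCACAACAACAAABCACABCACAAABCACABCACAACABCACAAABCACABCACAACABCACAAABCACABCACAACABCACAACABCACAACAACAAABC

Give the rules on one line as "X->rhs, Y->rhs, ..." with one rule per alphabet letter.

  step 1 ⇒ step 2: AAAABC ⇒ ACA·ACA·ACA·ACA·AA·BC
    A ↦ ACA
    B ↦ AA
    C ↦ BC

A->ACA, B->AA, C->BC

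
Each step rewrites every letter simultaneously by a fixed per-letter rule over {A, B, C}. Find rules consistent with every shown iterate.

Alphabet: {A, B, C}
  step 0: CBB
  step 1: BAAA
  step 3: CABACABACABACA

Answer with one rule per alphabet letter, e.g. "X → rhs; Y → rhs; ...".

  step 0 ⇒ step 1: CBB ⇒ BA·A·A
    B ↦ A
    C ↦ BA
    A ↦ CA  (constrained at step 1)

A->CA, B->A, C->BA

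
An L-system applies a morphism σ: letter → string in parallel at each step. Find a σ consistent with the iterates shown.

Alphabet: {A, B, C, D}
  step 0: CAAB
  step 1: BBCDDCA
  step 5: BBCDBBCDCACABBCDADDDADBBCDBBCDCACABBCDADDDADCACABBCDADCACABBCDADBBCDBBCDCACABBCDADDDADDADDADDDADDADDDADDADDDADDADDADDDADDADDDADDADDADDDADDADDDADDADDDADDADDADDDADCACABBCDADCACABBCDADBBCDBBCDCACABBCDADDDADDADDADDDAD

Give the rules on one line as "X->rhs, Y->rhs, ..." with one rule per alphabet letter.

  step 0 ⇒ step 1: CAAB ⇒ BBC·D·D·CA
    A ↦ D
    B ↦ CA
    C ↦ BBC
    D ↦ DAD  (constrained at step 1)

A->D, B->CA, C->BBC, D->DAD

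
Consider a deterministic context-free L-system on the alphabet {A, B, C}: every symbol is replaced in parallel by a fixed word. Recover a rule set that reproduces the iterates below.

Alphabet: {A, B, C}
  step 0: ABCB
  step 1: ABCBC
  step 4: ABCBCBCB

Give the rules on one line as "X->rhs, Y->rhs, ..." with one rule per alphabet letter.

A->AB, B->C, C->B

  step 0 ⇒ step 1: ABCB ⇒ AB·C·B·C
    A ↦ AB
    B ↦ C
    C ↦ B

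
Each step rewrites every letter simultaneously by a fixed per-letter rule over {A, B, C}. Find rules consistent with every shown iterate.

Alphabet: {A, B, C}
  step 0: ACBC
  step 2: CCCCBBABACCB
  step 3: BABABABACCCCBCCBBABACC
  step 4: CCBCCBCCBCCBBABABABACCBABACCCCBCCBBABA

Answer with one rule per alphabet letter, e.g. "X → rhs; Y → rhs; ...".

A->B, B->CC, C->BA

  step 3 ⇒ step 4: BABABABACCCCBCCBBABACC ⇒ CC·B·CC·B·CC·B·CC·B·BA·BA·BA·BA·CC·BA·BA·CC·CC·B·CC·B·BA·BA
    A ↦ B
    B ↦ CC
    C ↦ BA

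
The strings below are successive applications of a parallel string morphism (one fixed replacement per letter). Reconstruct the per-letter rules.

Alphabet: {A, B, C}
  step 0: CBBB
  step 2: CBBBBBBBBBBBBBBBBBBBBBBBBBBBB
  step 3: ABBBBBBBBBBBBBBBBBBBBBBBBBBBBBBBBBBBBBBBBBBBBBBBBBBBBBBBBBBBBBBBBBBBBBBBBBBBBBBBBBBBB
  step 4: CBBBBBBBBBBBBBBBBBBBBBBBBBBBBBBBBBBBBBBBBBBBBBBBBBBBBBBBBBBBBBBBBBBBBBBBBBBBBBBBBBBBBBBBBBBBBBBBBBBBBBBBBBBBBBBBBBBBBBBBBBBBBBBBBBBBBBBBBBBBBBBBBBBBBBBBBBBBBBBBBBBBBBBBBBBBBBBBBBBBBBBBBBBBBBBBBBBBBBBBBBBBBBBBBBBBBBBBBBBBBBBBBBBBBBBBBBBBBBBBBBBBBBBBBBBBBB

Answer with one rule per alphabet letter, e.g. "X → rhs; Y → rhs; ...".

A->CB, B->BBB, C->A

  step 3 ⇒ step 4: ABBBBBBBBBBBBBBBBBBBBBBBBBBBBBBBBBBBBBBBBBBBBBBBBBBBBBBBBBBBBBBBBBBBBBBBBBBBBBBBBBBBB ⇒ CB·BBB·BBB·BBB·BBB·BBB·BBB·BBB·BBB·BBB·BBB·BBB·BBB·BBB·BBB·BBB·BBB·BBB·BBB·BBB·BBB·BBB·BBB·BBB·BBB·BBB·BBB·BBB·BBB·BBB·BBB·BBB·BBB·BBB·BBB·BBB·BBB·BBB·BBB·BBB·BBB·BBB·BBB·BBB·BBB·BBB·BBB·BBB·BBB·BBB·BBB·BBB·BBB·BBB·BBB·BBB·BBB·BBB·BBB·BBB·BBB·BBB·BBB·BBB·BBB·BBB·BBB·BBB·BBB·BBB·BBB·BBB·BBB·BBB·BBB·BBB·BBB·BBB·BBB·BBB·BBB·BBB·BBB·BBB·BBB
    A ↦ CB
    B ↦ BBB
  step 2 ⇒ step 3: CBBBBBBBBBBBBBBBBBBBBBBBBBBBB ⇒ A·BBB·BBB·BBB·BBB·BBB·BBB·BBB·BBB·BBB·BBB·BBB·BBB·BBB·BBB·BBB·BBB·BBB·BBB·BBB·BBB·BBB·BBB·BBB·BBB·BBB·BBB·BBB·BBB
    C ↦ A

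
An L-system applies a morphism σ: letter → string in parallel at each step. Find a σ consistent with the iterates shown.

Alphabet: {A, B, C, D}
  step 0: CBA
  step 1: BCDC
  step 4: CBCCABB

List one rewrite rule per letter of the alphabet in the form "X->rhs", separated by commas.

A->DC, B->C, C->B, D->CA

  step 0 ⇒ step 1: CBA ⇒ B·C·DC
    A ↦ DC
    B ↦ C
    C ↦ B
    D ↦ CA  (constrained at step 1)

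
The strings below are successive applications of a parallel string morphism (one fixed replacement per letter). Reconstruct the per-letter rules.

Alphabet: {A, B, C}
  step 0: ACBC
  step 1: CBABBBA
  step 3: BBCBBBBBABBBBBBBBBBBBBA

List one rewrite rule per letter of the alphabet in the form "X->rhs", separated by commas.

  step 0 ⇒ step 1: ACBC ⇒ C·BA·BB·BA
    A ↦ C
    B ↦ BB
    C ↦ BA

A->C, B->BB, C->BA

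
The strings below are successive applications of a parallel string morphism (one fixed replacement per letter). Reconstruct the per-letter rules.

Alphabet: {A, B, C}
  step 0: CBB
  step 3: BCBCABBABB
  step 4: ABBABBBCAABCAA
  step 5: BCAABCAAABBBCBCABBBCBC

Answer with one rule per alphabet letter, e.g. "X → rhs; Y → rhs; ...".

A->BC, B->A, C->BB

  step 4 ⇒ step 5: ABBABBBCAABCAA ⇒ BC·A·A·BC·A·A·A·BB·BC·BC·A·BB·BC·BC
    A ↦ BC
    B ↦ A
    C ↦ BB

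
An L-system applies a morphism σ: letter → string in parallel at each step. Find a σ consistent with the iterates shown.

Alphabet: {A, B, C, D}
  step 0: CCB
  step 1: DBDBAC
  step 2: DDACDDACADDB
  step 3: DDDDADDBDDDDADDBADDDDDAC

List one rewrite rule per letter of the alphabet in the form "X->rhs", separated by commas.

  step 2 ⇒ step 3: DDACDDACADDB ⇒ DD·DD·AD·DB·DD·DD·AD·DB·AD·DD·DD·AC
    A ↦ AD
    B ↦ AC
    C ↦ DB
    D ↦ DD

A->AD, B->AC, C->DB, D->DD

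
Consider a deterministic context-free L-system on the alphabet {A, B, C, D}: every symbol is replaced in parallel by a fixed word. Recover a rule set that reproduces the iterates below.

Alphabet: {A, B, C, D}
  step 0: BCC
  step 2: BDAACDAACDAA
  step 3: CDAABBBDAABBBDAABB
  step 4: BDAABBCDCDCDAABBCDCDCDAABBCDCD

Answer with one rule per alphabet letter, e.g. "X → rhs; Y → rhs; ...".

  step 3 ⇒ step 4: CDAABBBDAABBBDAABB ⇒ BD·AA·B·B·CD·CD·CD·AA·B·B·CD·CD·CD·AA·B·B·CD·CD
    A ↦ B
    B ↦ CD
    C ↦ BD
    D ↦ AA

A->B, B->CD, C->BD, D->AA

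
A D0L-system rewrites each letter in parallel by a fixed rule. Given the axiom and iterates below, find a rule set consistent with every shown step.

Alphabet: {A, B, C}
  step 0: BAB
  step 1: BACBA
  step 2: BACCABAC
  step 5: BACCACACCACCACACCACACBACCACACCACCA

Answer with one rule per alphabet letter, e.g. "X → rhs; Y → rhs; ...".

  step 1 ⇒ step 2: BACBA ⇒ BA·C·CA·BA·C
    A ↦ C
    B ↦ BA
    C ↦ CA

A->C, B->BA, C->CA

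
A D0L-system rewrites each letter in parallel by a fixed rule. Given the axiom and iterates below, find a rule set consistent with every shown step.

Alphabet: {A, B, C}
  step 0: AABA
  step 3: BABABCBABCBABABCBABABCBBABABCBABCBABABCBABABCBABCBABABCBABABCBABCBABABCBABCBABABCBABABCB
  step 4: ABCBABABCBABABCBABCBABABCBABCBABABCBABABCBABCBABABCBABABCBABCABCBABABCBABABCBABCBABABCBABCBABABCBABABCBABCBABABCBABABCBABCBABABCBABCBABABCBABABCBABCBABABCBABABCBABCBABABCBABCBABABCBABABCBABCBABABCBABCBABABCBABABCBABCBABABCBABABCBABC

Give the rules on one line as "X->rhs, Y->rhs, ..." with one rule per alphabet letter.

A->BAB, B->ABC, C->B

  step 3 ⇒ step 4: BABABCBABCBABABCBABABCBBABABCBABCBABABCBABABCBABCBABABCBABABCBABCBABABCBABCBABABCBABABCB ⇒ ABC·BAB·ABC·BAB·ABC·B·ABC·BAB·ABC·B·ABC·BAB·ABC·BAB·ABC·B·ABC·BAB·ABC·BAB·ABC·B·ABC·ABC·BAB·ABC·BAB·ABC·B·ABC·BAB·ABC·B·ABC·BAB·ABC·BAB·ABC·B·ABC·BAB·ABC·BAB·ABC·B·ABC·BAB·ABC·B·ABC·BAB·ABC·BAB·ABC·B·ABC·BAB·ABC·BAB·ABC·B·ABC·BAB·ABC·B·ABC·BAB·ABC·BAB·ABC·B·ABC·BAB·ABC·B·ABC·BAB·ABC·BAB·ABC·B·ABC·BAB·ABC·BAB·ABC·B·ABC
    A ↦ BAB
    B ↦ ABC
    C ↦ B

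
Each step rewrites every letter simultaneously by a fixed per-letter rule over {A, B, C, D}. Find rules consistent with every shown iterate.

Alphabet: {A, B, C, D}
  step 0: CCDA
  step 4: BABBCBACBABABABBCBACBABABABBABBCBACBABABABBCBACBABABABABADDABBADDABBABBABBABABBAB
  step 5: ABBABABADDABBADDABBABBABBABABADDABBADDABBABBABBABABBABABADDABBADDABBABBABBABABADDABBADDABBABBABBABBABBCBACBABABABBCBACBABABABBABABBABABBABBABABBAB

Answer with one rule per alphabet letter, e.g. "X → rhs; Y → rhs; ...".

A->B, B->AB, C->ADD, D->CBA

  step 4 ⇒ step 5: BABBCBACBABABABBCBACBABABABBABBCBACBABABABBCBACBABABABABADDABBADDABBABBABBABABBAB ⇒ AB·B·AB·AB·ADD·AB·B·ADD·AB·B·AB·B·AB·B·AB·AB·ADD·AB·B·ADD·AB·B·AB·B·AB·B·AB·AB·B·AB·AB·ADD·AB·B·ADD·AB·B·AB·B·AB·B·AB·AB·ADD·AB·B·ADD·AB·B·AB·B·AB·B·AB·B·AB·B·CBA·CBA·B·AB·AB·B·CBA·CBA·B·AB·AB·B·AB·AB·B·AB·AB·B·AB·B·AB·AB·B·AB
    A ↦ B
    B ↦ AB
    C ↦ ADD
    D ↦ CBA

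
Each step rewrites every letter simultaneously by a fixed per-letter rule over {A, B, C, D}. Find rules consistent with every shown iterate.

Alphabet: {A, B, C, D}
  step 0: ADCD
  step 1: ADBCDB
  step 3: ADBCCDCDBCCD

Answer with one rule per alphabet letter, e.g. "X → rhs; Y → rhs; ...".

  step 0 ⇒ step 1: ADCD ⇒ AD·B·CD·B
    A ↦ AD
    C ↦ CD
    D ↦ B
    B ↦ C  (constrained at step 1)

A->AD, B->C, C->CD, D->B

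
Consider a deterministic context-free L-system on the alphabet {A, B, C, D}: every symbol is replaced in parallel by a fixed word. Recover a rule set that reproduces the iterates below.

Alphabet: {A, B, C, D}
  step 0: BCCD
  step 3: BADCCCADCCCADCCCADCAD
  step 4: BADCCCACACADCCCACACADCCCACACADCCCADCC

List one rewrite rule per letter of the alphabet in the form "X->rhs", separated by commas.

A->D, B->BA, C->CA, D->CC

  step 3 ⇒ step 4: BADCCCADCCCADCCCADCAD ⇒ BA·D·CC·CA·CA·CA·D·CC·CA·CA·CA·D·CC·CA·CA·CA·D·CC·CA·D·CC
    A ↦ D
    B ↦ BA
    C ↦ CA
    D ↦ CC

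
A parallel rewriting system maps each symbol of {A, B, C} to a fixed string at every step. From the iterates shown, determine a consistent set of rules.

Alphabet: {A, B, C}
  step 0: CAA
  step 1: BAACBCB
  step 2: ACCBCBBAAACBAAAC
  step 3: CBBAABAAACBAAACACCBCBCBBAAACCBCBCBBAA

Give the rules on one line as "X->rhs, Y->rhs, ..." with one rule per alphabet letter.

A->CB, B->AC, C->BAA

  step 2 ⇒ step 3: ACCBCBBAAACBAAAC ⇒ CB·BAA·BAA·AC·BAA·AC·AC·CB·CB·CB·BAA·AC·CB·CB·CB·BAA
    A ↦ CB
    B ↦ AC
    C ↦ BAA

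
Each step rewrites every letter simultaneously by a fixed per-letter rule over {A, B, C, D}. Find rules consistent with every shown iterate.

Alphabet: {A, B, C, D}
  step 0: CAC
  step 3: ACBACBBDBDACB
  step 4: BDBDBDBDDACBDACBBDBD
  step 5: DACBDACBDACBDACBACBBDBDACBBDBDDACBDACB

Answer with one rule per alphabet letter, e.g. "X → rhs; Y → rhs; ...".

A->BD, B->D, C->B, D->ACB

  step 4 ⇒ step 5: BDBDBDBDDACBDACBBDBD ⇒ D·ACB·D·ACB·D·ACB·D·ACB·ACB·BD·B·D·ACB·BD·B·D·D·ACB·D·ACB
    A ↦ BD
    B ↦ D
    C ↦ B
    D ↦ ACB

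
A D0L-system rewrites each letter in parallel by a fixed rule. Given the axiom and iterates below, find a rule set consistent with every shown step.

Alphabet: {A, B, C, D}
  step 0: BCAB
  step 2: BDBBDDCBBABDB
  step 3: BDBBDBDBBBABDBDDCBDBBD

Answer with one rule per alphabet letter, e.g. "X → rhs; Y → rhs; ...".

  step 2 ⇒ step 3: BDBBDDCBBABDB ⇒ BD·B·BD·BD·B·B·BA·BD·BD·DC·BD·B·BD
    A ↦ DC
    B ↦ BD
    C ↦ BA
    D ↦ B

A->DC, B->BD, C->BA, D->B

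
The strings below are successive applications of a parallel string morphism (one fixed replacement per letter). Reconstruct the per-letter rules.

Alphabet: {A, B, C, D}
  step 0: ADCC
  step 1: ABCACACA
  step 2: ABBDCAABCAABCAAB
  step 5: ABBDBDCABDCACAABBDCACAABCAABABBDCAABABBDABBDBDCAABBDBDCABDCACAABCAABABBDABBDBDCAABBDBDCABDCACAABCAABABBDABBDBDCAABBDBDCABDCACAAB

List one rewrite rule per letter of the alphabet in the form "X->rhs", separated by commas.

  step 1 ⇒ step 2: ABCACACA ⇒ AB·BD·CA·AB·CA·AB·CA·AB
    A ↦ AB
    B ↦ BD
    C ↦ CA
  step 0 ⇒ step 1: ADCC ⇒ AB·CA·CA·CA
    D ↦ CA

A->AB, B->BD, C->CA, D->CA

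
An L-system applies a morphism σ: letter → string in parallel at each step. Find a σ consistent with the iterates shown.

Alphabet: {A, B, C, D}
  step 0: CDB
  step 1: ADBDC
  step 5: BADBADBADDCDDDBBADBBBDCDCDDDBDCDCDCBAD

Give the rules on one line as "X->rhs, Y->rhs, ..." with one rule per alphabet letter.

  step 0 ⇒ step 1: CDB ⇒ AD·B·DC
    B ↦ DC
    C ↦ AD
    D ↦ B
    A ↦ DDD  (constrained at step 1)

A->DDD, B->DC, C->AD, D->B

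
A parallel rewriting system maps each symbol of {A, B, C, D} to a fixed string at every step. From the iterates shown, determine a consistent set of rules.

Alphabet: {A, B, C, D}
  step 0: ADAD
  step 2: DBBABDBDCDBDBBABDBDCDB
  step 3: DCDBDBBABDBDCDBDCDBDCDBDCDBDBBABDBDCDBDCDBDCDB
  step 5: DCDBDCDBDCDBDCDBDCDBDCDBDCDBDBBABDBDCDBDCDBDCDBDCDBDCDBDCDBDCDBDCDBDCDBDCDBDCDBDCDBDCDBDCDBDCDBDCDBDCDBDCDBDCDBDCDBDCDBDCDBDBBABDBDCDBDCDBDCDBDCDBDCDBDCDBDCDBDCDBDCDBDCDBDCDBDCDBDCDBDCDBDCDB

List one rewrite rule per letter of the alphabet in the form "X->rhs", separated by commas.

A->BAB, B->DB, C->DB, D->DC

  step 2 ⇒ step 3: DBBABDBDCDBDBBABDBDCDB ⇒ DC·DB·DB·BAB·DB·DC·DB·DC·DB·DC·DB·DC·DB·DB·BAB·DB·DC·DB·DC·DB·DC·DB
    A ↦ BAB
    B ↦ DB
    C ↦ DB
    D ↦ DC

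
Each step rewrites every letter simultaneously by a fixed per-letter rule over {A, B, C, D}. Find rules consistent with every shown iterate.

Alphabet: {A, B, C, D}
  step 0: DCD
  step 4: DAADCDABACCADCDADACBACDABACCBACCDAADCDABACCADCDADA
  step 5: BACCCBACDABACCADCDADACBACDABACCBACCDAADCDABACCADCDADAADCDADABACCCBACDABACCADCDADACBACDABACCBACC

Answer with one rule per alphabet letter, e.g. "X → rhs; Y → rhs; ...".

A->C, B->AD, C->DA, D->BAC

  step 4 ⇒ step 5: DAADCDABACCADCDADACBACDABACCBACCDAADCDABACCADCDADA ⇒ BAC·C·C·BAC·DA·BAC·C·AD·C·DA·DA·C·BAC·DA·BAC·C·BAC·C·DA·AD·C·DA·BAC·C·AD·C·DA·DA·AD·C·DA·DA·BAC·C·C·BAC·DA·BAC·C·AD·C·DA·DA·C·BAC·DA·BAC·C·BAC·C
    A ↦ C
    B ↦ AD
    C ↦ DA
    D ↦ BAC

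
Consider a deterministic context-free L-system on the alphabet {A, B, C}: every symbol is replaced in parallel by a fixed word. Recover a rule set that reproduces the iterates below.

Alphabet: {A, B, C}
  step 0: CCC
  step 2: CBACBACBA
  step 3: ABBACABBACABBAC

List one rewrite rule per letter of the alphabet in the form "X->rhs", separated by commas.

A->C, B->BA, C->AB

  step 2 ⇒ step 3: CBACBACBA ⇒ AB·BA·C·AB·BA·C·AB·BA·C
    A ↦ C
    B ↦ BA
    C ↦ AB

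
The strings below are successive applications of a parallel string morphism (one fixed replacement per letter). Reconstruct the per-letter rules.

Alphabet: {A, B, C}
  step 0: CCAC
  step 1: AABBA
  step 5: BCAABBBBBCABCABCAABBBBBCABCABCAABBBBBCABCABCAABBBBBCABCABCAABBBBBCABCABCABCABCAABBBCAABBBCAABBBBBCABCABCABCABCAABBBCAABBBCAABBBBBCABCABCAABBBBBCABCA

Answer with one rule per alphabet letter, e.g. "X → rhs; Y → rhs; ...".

  step 0 ⇒ step 1: CCAC ⇒ A·A·BB·A
    A ↦ BB
    C ↦ A
    B ↦ BCA  (constrained at step 1)

A->BB, B->BCA, C->A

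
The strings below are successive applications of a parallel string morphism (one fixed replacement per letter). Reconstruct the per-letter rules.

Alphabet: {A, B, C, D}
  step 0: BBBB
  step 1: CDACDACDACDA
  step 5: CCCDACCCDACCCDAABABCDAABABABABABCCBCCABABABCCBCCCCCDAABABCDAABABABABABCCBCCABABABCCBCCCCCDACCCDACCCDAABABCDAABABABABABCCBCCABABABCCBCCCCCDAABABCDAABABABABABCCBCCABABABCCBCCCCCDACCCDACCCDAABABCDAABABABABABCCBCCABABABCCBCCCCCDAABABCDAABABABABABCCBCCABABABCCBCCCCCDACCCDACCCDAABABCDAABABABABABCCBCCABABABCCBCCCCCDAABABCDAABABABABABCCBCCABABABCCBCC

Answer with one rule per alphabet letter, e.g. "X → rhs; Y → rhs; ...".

  step 0 ⇒ step 1: BBBB ⇒ CDA·CDA·CDA·CDA
    B ↦ CDA
    A ↦ CC  (constrained at step 1)
    C ↦ AB  (constrained at step 1)
    D ↦ CCB  (constrained at step 1)

A->CC, B->CDA, C->AB, D->CCB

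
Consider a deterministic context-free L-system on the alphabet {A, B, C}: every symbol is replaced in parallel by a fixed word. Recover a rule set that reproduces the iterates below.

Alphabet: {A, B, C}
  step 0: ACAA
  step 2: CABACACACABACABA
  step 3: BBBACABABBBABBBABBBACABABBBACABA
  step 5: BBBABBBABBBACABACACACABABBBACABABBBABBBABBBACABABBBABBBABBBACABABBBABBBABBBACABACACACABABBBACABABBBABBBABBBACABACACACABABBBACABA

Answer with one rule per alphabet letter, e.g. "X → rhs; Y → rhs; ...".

A->BA, B->CA, C->BB

  step 2 ⇒ step 3: CABACACACABACABA ⇒ BB·BA·CA·BA·BB·BA·BB·BA·BB·BA·CA·BA·BB·BA·CA·BA
    A ↦ BA
    B ↦ CA
    C ↦ BB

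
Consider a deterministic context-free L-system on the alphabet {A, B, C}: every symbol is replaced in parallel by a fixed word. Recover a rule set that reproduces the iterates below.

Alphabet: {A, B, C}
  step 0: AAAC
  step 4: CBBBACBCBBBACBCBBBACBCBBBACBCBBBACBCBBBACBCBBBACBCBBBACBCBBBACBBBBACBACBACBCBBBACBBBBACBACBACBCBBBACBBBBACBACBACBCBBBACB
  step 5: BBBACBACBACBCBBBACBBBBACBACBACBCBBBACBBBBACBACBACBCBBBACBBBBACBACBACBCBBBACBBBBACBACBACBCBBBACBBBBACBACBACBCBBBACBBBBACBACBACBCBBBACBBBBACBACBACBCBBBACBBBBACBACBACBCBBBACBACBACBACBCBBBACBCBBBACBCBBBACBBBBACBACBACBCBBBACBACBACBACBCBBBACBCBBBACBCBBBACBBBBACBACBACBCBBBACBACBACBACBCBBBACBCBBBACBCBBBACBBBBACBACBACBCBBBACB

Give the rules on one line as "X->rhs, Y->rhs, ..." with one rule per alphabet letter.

A->C, B->ACB, C->BBB

  step 4 ⇒ step 5: CBBBACBCBBBACBCBBBACBCBBBACBCBBBACBCBBBACBCBBBACBCBBBACBCBBBACBBBBACBACBACBCBBBACBBBBACBACBACBCBBBACBBBBACBACBACBCBBBACB ⇒ BBB·ACB·ACB·ACB·C·BBB·ACB·BBB·ACB·ACB·ACB·C·BBB·ACB·BBB·ACB·ACB·ACB·C·BBB·ACB·BBB·ACB·ACB·ACB·C·BBB·ACB·BBB·ACB·ACB·ACB·C·BBB·ACB·BBB·ACB·ACB·ACB·C·BBB·ACB·BBB·ACB·ACB·ACB·C·BBB·ACB·BBB·ACB·ACB·ACB·C·BBB·ACB·BBB·ACB·ACB·ACB·C·BBB·ACB·ACB·ACB·ACB·C·BBB·ACB·C·BBB·ACB·C·BBB·ACB·BBB·ACB·ACB·ACB·C·BBB·ACB·ACB·ACB·ACB·C·BBB·ACB·C·BBB·ACB·C·BBB·ACB·BBB·ACB·ACB·ACB·C·BBB·ACB·ACB·ACB·ACB·C·BBB·ACB·C·BBB·ACB·C·BBB·ACB·BBB·ACB·ACB·ACB·C·BBB·ACB
    A ↦ C
    B ↦ ACB
    C ↦ BBB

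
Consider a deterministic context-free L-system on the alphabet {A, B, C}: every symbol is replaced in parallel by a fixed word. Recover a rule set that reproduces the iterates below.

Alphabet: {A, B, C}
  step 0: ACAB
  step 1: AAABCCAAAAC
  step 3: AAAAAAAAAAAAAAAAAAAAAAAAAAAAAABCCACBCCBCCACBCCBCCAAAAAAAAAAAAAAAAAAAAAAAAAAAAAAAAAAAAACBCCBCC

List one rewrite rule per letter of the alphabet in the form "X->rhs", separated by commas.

  step 0 ⇒ step 1: ACAB ⇒ AAA·BCC·AAA·AC
    A ↦ AAA
    B ↦ AC
    C ↦ BCC

A->AAA, B->AC, C->BCC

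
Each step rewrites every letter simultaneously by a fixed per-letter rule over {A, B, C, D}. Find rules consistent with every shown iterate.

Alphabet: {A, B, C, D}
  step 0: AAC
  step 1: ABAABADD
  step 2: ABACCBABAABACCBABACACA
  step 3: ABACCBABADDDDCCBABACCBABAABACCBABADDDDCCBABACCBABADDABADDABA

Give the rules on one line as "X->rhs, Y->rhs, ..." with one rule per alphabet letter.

A->ABA, B->CCB, C->DD, D->CA

  step 2 ⇒ step 3: ABACCBABAABACCBABACACA ⇒ ABA·CCB·ABA·DD·DD·CCB·ABA·CCB·ABA·ABA·CCB·ABA·DD·DD·CCB·ABA·CCB·ABA·DD·ABA·DD·ABA
    A ↦ ABA
    B ↦ CCB
    C ↦ DD
  step 1 ⇒ step 2: ABAABADD ⇒ ABA·CCB·ABA·ABA·CCB·ABA·CA·CA
    D ↦ CA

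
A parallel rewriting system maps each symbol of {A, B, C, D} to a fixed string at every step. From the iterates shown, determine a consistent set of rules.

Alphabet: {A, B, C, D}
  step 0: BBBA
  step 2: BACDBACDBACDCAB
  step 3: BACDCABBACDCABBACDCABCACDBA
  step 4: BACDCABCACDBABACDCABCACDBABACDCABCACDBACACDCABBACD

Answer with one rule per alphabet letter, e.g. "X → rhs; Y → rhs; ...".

A->CD, B->BA, C->CA, D->B

  step 3 ⇒ step 4: BACDCABBACDCABBACDCABCACDBA ⇒ BA·CD·CA·B·CA·CD·BA·BA·CD·CA·B·CA·CD·BA·BA·CD·CA·B·CA·CD·BA·CA·CD·CA·B·BA·CD
    A ↦ CD
    B ↦ BA
    C ↦ CA
    D ↦ B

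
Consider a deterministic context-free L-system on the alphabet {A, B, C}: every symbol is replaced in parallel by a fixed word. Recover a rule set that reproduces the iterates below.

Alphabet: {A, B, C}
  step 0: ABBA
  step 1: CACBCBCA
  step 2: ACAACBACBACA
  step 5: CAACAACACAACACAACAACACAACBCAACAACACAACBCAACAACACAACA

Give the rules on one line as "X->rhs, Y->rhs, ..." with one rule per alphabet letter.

A->CA, B->CB, C->A

  step 1 ⇒ step 2: CACBCBCA ⇒ A·CA·A·CB·A·CB·A·CA
    A ↦ CA
    B ↦ CB
    C ↦ A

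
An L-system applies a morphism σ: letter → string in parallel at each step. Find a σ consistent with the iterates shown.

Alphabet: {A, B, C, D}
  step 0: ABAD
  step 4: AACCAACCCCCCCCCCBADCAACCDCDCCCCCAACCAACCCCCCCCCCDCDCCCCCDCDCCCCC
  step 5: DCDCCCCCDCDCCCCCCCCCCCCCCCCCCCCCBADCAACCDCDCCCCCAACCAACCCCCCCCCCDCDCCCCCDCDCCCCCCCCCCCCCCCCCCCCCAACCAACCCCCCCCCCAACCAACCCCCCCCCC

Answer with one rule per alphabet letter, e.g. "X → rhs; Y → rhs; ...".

  step 4 ⇒ step 5: AACCAACCCCCCCCCCBADCAACCDCDCCCCCAACCAACCCCCCCCCCDCDCCCCCDCDCCCCC ⇒ DC·DC·CC·CC·DC·DC·CC·CC·CC·CC·CC·CC·CC·CC·CC·CC·BA·DC·AA·CC·DC·DC·CC·CC·AA·CC·AA·CC·CC·CC·CC·CC·DC·DC·CC·CC·DC·DC·CC·CC·CC·CC·CC·CC·CC·CC·CC·CC·AA·CC·AA·CC·CC·CC·CC·CC·AA·CC·AA·CC·CC·CC·CC·CC
    A ↦ DC
    B ↦ BA
    C ↦ CC
    D ↦ AA

A->DC, B->BA, C->CC, D->AA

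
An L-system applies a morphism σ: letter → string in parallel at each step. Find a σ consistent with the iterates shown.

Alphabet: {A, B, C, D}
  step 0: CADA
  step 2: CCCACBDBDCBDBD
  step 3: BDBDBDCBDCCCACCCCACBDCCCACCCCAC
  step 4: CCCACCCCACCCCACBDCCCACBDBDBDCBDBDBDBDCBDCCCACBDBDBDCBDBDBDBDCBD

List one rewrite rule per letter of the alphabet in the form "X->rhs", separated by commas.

A->C, B->CC, C->BD, D->CAC

  step 3 ⇒ step 4: BDBDBDCBDCCCACCCCACBDCCCACCCCAC ⇒ CC·CAC·CC·CAC·CC·CAC·BD·CC·CAC·BD·BD·BD·C·BD·BD·BD·BD·C·BD·CC·CAC·BD·BD·BD·C·BD·BD·BD·BD·C·BD
    A ↦ C
    B ↦ CC
    C ↦ BD
    D ↦ CAC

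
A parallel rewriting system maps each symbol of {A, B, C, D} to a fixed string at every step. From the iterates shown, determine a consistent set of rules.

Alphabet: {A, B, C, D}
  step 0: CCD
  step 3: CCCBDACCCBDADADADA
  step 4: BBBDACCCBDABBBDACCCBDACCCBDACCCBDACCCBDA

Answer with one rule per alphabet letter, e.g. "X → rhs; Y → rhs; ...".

  step 3 ⇒ step 4: CCCBDACCCBDADADADA ⇒ B·B·B·DA·CCC·BDA·B·B·B·DA·CCC·BDA·CCC·BDA·CCC·BDA·CCC·BDA
    A ↦ BDA
    B ↦ DA
    C ↦ B
    D ↦ CCC

A->BDA, B->DA, C->B, D->CCC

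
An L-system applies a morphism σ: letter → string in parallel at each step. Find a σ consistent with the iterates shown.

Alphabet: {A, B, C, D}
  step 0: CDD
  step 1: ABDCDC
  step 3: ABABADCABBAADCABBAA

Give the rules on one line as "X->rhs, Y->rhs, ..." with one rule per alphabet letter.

A->BA, B->A, C->AB, D->DC

  step 0 ⇒ step 1: CDD ⇒ AB·DC·DC
    C ↦ AB
    D ↦ DC
    A ↦ BA  (constrained at step 1)
    B ↦ A  (constrained at step 1)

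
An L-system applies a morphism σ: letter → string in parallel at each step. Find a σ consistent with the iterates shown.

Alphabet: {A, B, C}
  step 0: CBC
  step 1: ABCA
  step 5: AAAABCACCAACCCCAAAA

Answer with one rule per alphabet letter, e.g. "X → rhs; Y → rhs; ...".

A->CC, B->BC, C->A

  step 0 ⇒ step 1: CBC ⇒ A·BC·A
    B ↦ BC
    C ↦ A
    A ↦ CC  (constrained at step 1)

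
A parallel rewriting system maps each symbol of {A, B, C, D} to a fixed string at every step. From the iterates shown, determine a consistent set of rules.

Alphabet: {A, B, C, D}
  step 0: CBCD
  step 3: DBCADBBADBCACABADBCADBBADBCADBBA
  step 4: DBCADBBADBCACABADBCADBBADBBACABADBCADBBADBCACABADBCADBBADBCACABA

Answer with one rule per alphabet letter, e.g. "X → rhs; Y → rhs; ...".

A->BA, B->CA, C->DB, D->DB

  step 3 ⇒ step 4: DBCADBBADBCACABADBCADBBADBCADBBA ⇒ DB·CA·DB·BA·DB·CA·CA·BA·DB·CA·DB·BA·DB·BA·CA·BA·DB·CA·DB·BA·DB·CA·CA·BA·DB·CA·DB·BA·DB·CA·CA·BA
    A ↦ BA
    B ↦ CA
    C ↦ DB
    D ↦ DB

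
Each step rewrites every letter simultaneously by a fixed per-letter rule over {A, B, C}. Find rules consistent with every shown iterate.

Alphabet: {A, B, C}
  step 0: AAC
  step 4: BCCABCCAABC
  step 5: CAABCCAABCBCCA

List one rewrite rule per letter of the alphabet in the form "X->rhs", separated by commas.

  step 4 ⇒ step 5: BCCABCCAABC ⇒ C·A·A·BC·C·A·A·BC·BC·C·A
    A ↦ BC
    B ↦ C
    C ↦ A

A->BC, B->C, C->A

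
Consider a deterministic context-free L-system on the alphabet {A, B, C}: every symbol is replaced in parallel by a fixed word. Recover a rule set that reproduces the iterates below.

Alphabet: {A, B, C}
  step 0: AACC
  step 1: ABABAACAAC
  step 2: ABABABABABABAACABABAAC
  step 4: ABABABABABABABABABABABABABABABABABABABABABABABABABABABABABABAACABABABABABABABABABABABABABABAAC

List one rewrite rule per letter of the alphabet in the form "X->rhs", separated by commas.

A->AB, B->AB, C->AAC

  step 1 ⇒ step 2: ABABAACAAC ⇒ AB·AB·AB·AB·AB·AB·AAC·AB·AB·AAC
    A ↦ AB
    B ↦ AB
    C ↦ AAC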